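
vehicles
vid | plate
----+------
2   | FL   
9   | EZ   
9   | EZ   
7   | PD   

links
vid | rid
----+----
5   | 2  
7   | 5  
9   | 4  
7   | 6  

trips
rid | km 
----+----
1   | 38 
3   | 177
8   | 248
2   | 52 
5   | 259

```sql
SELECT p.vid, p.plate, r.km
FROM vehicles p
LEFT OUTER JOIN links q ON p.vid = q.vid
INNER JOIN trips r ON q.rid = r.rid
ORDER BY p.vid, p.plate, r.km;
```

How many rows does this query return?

1

Joins associate left-to-right: vehicles LEFT JOIN links on vid gives 5 intermediate row(s).
Then INNER JOIN `trips r` on rid: keep only rows whose q.rid appears in r.
Result: 1 row(s).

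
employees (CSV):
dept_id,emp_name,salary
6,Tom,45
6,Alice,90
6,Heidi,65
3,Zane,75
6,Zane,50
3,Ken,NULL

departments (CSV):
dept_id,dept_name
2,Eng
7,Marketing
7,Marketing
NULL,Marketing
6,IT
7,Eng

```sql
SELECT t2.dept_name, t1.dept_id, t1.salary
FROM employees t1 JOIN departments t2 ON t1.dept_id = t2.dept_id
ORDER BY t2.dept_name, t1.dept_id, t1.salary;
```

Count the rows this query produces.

INNER JOIN keeps only pairs where the ON condition holds.
Matching on t1.dept_id = t2.dept_id. A NULL in a compared column never satisfies the condition.
- dept_id=6: 1 matching t2 row(s), so 1 row(s) emitted.
- dept_id=6: 1 matching t2 row(s), so 1 row(s) emitted.
- dept_id=6: 1 matching t2 row(s), so 1 row(s) emitted.
- dept_id=3: no matching t2 row, dropped.
- dept_id=6: 1 matching t2 row(s), so 1 row(s) emitted.
- dept_id=3: no matching t2 row, dropped.
Total: 4 rows.

4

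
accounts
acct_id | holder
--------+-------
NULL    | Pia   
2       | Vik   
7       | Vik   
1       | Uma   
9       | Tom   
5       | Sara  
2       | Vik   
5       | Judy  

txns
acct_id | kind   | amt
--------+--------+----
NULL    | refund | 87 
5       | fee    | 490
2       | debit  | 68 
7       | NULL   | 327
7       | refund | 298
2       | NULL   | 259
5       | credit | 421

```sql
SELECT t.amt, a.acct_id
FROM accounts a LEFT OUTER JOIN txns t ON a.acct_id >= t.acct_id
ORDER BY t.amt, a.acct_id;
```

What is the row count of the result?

26

LEFT JOIN keeps every row from `accounts`; unmatched rows get NULL for `txns`'s columns.
Matching on a.acct_id >= t.acct_id. A NULL in a compared column never satisfies the condition.
Matched pairs: 24; unmatched a rows kept: 2.
Total: 24 matched + 2 padded = 26 rows.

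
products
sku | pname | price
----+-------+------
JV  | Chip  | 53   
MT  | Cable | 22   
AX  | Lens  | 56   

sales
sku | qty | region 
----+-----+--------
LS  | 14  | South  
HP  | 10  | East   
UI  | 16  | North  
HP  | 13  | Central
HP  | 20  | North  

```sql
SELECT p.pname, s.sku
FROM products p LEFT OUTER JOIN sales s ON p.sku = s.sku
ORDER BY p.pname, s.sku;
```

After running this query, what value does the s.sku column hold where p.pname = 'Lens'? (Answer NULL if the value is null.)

LEFT JOIN keeps every row from `products`; unmatched rows get NULL for `sales`'s columns.
Matching on p.sku = s.sku.
Matched pairs: 0; unmatched p rows kept: 3.

NULL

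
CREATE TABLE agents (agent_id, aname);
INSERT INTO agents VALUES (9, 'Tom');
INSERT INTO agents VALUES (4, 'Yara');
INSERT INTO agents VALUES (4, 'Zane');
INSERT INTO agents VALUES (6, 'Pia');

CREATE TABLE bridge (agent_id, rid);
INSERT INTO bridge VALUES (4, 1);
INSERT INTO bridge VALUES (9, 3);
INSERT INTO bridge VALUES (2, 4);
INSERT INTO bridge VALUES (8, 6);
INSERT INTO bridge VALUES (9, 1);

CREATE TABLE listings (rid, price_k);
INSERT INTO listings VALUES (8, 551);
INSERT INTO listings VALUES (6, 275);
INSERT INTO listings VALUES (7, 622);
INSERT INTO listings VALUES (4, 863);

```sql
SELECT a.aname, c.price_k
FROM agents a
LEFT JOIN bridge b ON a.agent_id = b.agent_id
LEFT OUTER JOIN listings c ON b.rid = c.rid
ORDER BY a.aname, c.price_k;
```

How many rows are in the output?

5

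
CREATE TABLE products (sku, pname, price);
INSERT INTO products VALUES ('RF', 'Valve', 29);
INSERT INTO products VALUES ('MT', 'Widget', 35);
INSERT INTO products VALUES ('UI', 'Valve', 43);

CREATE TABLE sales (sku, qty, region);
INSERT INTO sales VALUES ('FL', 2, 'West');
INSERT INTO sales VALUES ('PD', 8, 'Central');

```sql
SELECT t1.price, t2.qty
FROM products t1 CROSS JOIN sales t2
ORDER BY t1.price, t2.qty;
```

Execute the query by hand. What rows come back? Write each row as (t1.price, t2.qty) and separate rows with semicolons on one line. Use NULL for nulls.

CROSS JOIN pairs every row of `products` with every row of `sales`: 3 × 2 = 6 rows.

(29, 2); (29, 8); (35, 2); (35, 8); (43, 2); (43, 8)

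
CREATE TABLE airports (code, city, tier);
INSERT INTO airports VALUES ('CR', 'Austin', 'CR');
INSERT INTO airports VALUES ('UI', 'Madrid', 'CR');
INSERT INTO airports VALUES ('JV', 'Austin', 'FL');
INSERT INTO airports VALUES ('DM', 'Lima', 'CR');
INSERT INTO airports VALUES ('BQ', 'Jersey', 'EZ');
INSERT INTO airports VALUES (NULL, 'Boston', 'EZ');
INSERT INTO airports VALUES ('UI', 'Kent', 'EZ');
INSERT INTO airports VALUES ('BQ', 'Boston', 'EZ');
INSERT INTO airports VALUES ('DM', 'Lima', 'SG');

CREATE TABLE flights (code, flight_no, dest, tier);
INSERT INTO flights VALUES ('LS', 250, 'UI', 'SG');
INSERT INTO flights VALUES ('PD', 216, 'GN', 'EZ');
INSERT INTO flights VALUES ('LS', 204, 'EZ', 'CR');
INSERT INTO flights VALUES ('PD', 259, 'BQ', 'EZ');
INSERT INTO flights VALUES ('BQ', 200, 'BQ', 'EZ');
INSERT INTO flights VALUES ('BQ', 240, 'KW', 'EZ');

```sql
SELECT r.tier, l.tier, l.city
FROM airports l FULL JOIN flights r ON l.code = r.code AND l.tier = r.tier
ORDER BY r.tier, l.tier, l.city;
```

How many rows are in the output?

FULL OUTER JOIN keeps every row from both sides; unmatched rows get NULL for the other side's columns.
Matching on l.code = r.code AND l.tier = r.tier. A NULL in a compared column never satisfies the condition.
- l row (code=CR, tier=CR): no match → kept, r columns NULL.
- l row (code=UI, tier=CR): no match → kept, r columns NULL.
- l row (code=JV, tier=FL): no match → kept, r columns NULL.
- l row (code=DM, tier=CR): no match → kept, r columns NULL.
- l row (code=BQ, tier=EZ): matches 2 r row(s) → 2 output row(s).
- l row (code=NULL, tier=EZ): no match → kept, r columns NULL.
- l row (code=UI, tier=EZ): no match → kept, r columns NULL.
- l row (code=BQ, tier=EZ): matches 2 r row(s) → 2 output row(s).
- l row (code=DM, tier=SG): no match → kept, r columns NULL.
- 4 r row(s) had no l match → kept, l columns NULL.
Total: 4 matched + 11 padded = 15 rows.

15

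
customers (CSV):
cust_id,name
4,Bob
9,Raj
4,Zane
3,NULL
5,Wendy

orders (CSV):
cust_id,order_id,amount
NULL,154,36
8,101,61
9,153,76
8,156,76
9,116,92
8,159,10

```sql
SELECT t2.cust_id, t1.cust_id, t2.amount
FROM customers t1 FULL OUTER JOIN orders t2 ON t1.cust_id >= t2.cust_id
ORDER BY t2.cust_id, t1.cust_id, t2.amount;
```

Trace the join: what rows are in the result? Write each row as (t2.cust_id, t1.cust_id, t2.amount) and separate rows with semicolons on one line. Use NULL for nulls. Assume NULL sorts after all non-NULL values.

(8, 9, 10); (8, 9, 61); (8, 9, 76); (9, 9, 76); (9, 9, 92); (NULL, 3, NULL); (NULL, 4, NULL); (NULL, 4, NULL); (NULL, 5, NULL); (NULL, NULL, 36)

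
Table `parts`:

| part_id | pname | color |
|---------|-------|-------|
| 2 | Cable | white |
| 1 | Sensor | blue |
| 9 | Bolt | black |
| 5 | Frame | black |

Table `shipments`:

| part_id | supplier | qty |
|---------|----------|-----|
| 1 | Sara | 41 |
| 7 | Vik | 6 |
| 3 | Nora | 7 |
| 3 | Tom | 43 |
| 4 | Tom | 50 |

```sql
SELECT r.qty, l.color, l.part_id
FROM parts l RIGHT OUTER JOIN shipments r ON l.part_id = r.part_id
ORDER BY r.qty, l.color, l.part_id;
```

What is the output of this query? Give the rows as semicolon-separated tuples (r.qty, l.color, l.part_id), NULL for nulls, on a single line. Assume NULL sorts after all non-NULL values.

RIGHT JOIN keeps every row from `shipments`; unmatched rows get NULL for `parts`'s columns.
Matching on l.part_id = r.part_id.
- part_id=2: no matching r row.
- part_id=1: 1 matching r row(s), so 1 row(s) emitted.
- part_id=9: no matching r row.
- part_id=5: no matching r row.
- plus 4 unmatched r row(s), each kept with NULL l columns.
After projecting and ordering:
r.qty | l.color | l.part_id
6 | NULL | NULL
7 | NULL | NULL
41 | blue | 1
43 | NULL | NULL
50 | NULL | NULL

(6, NULL, NULL); (7, NULL, NULL); (41, blue, 1); (43, NULL, NULL); (50, NULL, NULL)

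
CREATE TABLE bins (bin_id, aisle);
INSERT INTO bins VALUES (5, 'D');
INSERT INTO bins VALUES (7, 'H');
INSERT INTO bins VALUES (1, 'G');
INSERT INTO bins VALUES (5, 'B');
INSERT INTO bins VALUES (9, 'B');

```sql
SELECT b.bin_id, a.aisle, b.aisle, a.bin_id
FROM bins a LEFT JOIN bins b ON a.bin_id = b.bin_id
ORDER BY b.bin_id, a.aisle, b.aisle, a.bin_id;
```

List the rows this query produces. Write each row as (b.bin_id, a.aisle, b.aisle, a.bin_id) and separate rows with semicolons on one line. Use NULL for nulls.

(1, G, G, 1); (5, B, B, 5); (5, B, D, 5); (5, D, B, 5); (5, D, D, 5); (7, H, H, 7); (9, B, B, 9)

LEFT JOIN keeps every row from `bins a`; unmatched rows get NULL for `bins b`'s columns.
Matching on a.bin_id = b.bin_id.
- a row (bin_id=5): matches 2 b row(s) → 2 output row(s).
- a row (bin_id=7): matches 1 b row(s) → 1 output row(s).
- a row (bin_id=1): matches 1 b row(s) → 1 output row(s).
- a row (bin_id=5): matches 2 b row(s) → 2 output row(s).
- a row (bin_id=9): matches 1 b row(s) → 1 output row(s).
After projecting and ordering:
b.bin_id | a.aisle | b.aisle | a.bin_id
1 | G | G | 1
5 | B | B | 5
5 | B | D | 5
5 | D | B | 5
5 | D | D | 5
7 | H | H | 7
9 | B | B | 9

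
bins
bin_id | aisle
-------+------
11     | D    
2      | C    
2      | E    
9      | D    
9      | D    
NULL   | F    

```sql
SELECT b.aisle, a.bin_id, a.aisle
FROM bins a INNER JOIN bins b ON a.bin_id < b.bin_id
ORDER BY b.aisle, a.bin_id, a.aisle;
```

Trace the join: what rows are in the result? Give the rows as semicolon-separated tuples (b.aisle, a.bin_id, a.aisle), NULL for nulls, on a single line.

INNER JOIN keeps only pairs where the ON condition holds.
Matching on a.bin_id < b.bin_id. A NULL in a compared column never satisfies the condition.
Matched pairs: 8.

(D, 2, C); (D, 2, C); (D, 2, C); (D, 2, E); (D, 2, E); (D, 2, E); (D, 9, D); (D, 9, D)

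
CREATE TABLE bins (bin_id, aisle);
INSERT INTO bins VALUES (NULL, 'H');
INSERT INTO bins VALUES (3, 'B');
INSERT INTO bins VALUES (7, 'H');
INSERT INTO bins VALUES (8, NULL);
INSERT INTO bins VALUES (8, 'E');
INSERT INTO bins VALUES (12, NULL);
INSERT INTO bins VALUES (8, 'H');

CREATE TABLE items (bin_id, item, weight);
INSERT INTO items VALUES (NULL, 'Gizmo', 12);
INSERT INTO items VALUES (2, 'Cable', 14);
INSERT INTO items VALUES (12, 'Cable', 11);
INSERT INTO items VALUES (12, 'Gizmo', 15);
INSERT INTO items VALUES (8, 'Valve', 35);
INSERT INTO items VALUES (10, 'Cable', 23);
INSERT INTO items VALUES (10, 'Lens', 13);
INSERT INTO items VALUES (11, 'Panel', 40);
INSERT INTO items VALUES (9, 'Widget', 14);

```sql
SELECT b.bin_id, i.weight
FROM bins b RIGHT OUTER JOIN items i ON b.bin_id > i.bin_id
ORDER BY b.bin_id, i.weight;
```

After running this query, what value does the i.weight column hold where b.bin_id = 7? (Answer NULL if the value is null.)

14

RIGHT JOIN keeps every row from `items`; unmatched rows get NULL for `bins`'s columns.
Matching on b.bin_id > i.bin_id. A NULL in a compared column never satisfies the condition.
- b[0] bin_id=NULL → no match.
- b[1] bin_id=3 → 1 match(es) in i → 1 row(s).
- b[2] bin_id=7 → 1 match(es) in i → 1 row(s).
- b[3] bin_id=8 → 1 match(es) in i → 1 row(s).
- b[4] bin_id=8 → 1 match(es) in i → 1 row(s).
- b[5] bin_id=12 → 6 match(es) in i → 6 row(s).
- b[6] bin_id=8 → 1 match(es) in i → 1 row(s).
- 3 row(s) from i found no b partner → padded with NULL.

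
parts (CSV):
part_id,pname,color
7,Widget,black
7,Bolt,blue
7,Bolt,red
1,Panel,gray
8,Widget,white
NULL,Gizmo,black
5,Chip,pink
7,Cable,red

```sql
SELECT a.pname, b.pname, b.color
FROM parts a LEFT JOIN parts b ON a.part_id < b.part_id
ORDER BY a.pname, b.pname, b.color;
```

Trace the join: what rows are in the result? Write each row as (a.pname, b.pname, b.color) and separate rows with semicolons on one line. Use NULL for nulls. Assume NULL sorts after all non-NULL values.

(Bolt, Widget, white); (Bolt, Widget, white); (Cable, Widget, white); (Chip, Bolt, blue); (Chip, Bolt, red); (Chip, Cable, red); (Chip, Widget, black); (Chip, Widget, white); (Gizmo, NULL, NULL); (Panel, Bolt, blue); (Panel, Bolt, red); (Panel, Cable, red); (Panel, Chip, pink); (Panel, Widget, black); (Panel, Widget, white); (Widget, Widget, white); (Widget, NULL, NULL)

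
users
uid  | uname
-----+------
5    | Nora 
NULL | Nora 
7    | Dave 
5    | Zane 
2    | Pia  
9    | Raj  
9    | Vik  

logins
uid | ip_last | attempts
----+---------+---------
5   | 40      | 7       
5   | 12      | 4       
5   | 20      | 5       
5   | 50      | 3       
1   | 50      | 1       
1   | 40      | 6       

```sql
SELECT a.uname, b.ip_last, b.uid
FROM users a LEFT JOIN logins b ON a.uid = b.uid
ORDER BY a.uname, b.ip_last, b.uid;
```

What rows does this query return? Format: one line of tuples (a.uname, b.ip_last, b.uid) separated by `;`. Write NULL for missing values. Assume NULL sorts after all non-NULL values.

LEFT JOIN keeps every row from `users`; unmatched rows get NULL for `logins`'s columns.
Matching on a.uid = b.uid. A NULL in a compared column never satisfies the condition.
- uid=5: 4 matching b row(s), so 4 row(s) emitted.
- uid=NULL: no b row matches, row kept with b columns NULL.
- uid=7: no b row matches, row kept with b columns NULL.
- uid=5: 4 matching b row(s), so 4 row(s) emitted.
- uid=2: no b row matches, row kept with b columns NULL.
- uid=9: no b row matches, row kept with b columns NULL.
- uid=9: no b row matches, row kept with b columns NULL.

(Dave, NULL, NULL); (Nora, 12, 5); (Nora, 20, 5); (Nora, 40, 5); (Nora, 50, 5); (Nora, NULL, NULL); (Pia, NULL, NULL); (Raj, NULL, NULL); (Vik, NULL, NULL); (Zane, 12, 5); (Zane, 20, 5); (Zane, 40, 5); (Zane, 50, 5)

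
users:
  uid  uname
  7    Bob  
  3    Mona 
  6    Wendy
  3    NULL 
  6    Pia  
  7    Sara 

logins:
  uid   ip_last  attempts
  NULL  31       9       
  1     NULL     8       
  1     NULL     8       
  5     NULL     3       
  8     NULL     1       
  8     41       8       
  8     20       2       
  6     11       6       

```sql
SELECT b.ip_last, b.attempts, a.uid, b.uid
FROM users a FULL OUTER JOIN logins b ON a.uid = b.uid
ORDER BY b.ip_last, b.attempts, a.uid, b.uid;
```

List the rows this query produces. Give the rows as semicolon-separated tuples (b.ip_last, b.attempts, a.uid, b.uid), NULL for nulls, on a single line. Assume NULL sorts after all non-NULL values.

FULL OUTER JOIN keeps every row from both sides; unmatched rows get NULL for the other side's columns.
Matching on a.uid = b.uid. A NULL in a compared column never satisfies the condition.
Matched pairs: 2; unmatched a rows kept: 4; unmatched b rows kept: 7.

(11, 6, 6, 6); (11, 6, 6, 6); (20, 2, NULL, 8); (31, 9, NULL, NULL); (41, 8, NULL, 8); (NULL, 1, NULL, 8); (NULL, 3, NULL, 5); (NULL, 8, NULL, 1); (NULL, 8, NULL, 1); (NULL, NULL, 3, NULL); (NULL, NULL, 3, NULL); (NULL, NULL, 7, NULL); (NULL, NULL, 7, NULL)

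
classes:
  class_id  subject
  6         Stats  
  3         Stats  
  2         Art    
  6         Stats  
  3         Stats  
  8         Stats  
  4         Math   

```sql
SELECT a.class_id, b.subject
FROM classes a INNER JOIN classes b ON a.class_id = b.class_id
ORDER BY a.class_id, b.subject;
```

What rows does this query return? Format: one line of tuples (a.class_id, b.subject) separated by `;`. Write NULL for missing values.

INNER JOIN keeps only pairs where the ON condition holds.
Matching on a.class_id = b.class_id.
Matched pairs: 11.

(2, Art); (3, Stats); (3, Stats); (3, Stats); (3, Stats); (4, Math); (6, Stats); (6, Stats); (6, Stats); (6, Stats); (8, Stats)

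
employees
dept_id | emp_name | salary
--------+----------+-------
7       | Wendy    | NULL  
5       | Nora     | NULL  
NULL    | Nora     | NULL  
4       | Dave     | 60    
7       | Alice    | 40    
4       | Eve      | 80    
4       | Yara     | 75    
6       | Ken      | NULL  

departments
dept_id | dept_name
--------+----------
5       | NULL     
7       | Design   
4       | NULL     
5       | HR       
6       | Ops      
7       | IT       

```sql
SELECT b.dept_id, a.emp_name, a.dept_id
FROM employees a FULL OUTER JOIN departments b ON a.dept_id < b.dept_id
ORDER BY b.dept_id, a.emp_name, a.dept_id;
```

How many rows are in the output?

24

FULL OUTER JOIN keeps every row from both sides; unmatched rows get NULL for the other side's columns.
Matching on a.dept_id < b.dept_id. A NULL in a compared column never satisfies the condition.
- dept_id=7: no b row matches, row kept with b columns NULL.
- dept_id=5: 3 matching b row(s), so 3 row(s) emitted.
- dept_id=NULL: no b row matches, row kept with b columns NULL.
- dept_id=4: 5 matching b row(s), so 5 row(s) emitted.
- dept_id=7: no b row matches, row kept with b columns NULL.
- dept_id=4: 5 matching b row(s), so 5 row(s) emitted.
- dept_id=4: 5 matching b row(s), so 5 row(s) emitted.
- dept_id=6: 2 matching b row(s), so 2 row(s) emitted.
- plus 1 unmatched b row(s), each kept with NULL a columns.
Total: 20 matched + 4 padded = 24 rows.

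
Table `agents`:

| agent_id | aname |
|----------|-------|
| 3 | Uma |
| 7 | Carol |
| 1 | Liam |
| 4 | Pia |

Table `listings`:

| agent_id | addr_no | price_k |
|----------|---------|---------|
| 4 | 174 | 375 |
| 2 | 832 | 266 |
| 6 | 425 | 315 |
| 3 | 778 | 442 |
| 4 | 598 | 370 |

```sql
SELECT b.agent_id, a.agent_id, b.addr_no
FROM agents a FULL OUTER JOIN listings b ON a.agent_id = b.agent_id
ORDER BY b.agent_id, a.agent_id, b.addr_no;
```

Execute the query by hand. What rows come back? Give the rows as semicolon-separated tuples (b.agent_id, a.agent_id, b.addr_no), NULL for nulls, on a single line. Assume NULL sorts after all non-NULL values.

(2, NULL, 832); (3, 3, 778); (4, 4, 174); (4, 4, 598); (6, NULL, 425); (NULL, 1, NULL); (NULL, 7, NULL)

FULL OUTER JOIN keeps every row from both sides; unmatched rows get NULL for the other side's columns.
Matching on a.agent_id = b.agent_id.
Matched pairs: 3; unmatched a rows kept: 2; unmatched b rows kept: 2.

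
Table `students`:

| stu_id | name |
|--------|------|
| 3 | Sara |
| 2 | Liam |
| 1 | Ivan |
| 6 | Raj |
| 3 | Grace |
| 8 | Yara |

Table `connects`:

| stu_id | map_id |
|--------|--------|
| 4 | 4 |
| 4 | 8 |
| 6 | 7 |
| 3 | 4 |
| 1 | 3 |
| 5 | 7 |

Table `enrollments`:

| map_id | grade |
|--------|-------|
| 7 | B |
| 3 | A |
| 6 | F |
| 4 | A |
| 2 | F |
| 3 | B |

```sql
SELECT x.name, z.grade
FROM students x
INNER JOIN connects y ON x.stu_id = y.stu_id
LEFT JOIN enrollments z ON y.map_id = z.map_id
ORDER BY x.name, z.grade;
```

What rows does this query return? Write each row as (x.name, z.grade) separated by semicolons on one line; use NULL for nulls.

Evaluate left to right. First `students x INNER JOIN connects y` on stu_id: 4 row(s).
Then LEFT JOIN `enrollments z` on map_id: each of those 4 rows is kept; rows whose y.map_id has no match in z get NULL for z's columns.

(Grace, A); (Ivan, A); (Ivan, B); (Raj, B); (Sara, A)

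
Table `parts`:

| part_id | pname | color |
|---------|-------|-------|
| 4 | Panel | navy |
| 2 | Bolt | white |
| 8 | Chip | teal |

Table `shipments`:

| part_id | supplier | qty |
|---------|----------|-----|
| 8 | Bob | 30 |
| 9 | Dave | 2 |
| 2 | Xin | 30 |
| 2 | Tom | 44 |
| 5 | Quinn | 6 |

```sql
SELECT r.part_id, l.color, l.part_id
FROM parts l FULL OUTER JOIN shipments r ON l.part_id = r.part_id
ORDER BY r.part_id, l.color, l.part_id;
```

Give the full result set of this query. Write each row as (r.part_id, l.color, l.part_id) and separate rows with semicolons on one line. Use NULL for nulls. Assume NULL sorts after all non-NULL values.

FULL OUTER JOIN keeps every row from both sides; unmatched rows get NULL for the other side's columns.
Matching on l.part_id = r.part_id.
- l (part_id=4) has no partner → padded with NULL.
- l (part_id=2) pairs with 2 row(s) of r.
- l (part_id=8) pairs with 1 row(s) of r.
- 2 r row(s) had no l match → kept, l columns NULL.
After projecting and ordering:
r.part_id | l.color | l.part_id
2 | white | 2
2 | white | 2
5 | NULL | NULL
8 | teal | 8
9 | NULL | NULL
NULL | navy | 4

(2, white, 2); (2, white, 2); (5, NULL, NULL); (8, teal, 8); (9, NULL, NULL); (NULL, navy, 4)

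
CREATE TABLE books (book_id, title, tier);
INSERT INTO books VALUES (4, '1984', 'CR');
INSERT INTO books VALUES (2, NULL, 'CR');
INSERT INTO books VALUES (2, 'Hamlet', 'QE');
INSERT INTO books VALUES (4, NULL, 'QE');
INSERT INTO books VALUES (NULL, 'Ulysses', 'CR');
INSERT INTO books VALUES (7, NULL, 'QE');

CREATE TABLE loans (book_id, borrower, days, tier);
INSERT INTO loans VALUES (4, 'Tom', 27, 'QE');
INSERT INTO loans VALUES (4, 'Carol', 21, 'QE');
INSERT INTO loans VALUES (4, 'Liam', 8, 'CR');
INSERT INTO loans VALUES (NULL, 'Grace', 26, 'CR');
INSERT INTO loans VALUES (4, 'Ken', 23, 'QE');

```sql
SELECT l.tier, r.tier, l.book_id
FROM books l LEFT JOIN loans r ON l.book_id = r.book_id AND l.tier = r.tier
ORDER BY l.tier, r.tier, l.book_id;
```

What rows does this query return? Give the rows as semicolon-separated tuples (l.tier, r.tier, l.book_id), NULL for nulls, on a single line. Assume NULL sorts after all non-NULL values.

LEFT JOIN keeps every row from `books`; unmatched rows get NULL for `loans`'s columns.
Matching on l.book_id = r.book_id AND l.tier = r.tier. A NULL in a compared column never satisfies the condition.
Matched pairs: 4; unmatched l rows kept: 4.

(CR, CR, 4); (CR, NULL, 2); (CR, NULL, NULL); (QE, QE, 4); (QE, QE, 4); (QE, QE, 4); (QE, NULL, 2); (QE, NULL, 7)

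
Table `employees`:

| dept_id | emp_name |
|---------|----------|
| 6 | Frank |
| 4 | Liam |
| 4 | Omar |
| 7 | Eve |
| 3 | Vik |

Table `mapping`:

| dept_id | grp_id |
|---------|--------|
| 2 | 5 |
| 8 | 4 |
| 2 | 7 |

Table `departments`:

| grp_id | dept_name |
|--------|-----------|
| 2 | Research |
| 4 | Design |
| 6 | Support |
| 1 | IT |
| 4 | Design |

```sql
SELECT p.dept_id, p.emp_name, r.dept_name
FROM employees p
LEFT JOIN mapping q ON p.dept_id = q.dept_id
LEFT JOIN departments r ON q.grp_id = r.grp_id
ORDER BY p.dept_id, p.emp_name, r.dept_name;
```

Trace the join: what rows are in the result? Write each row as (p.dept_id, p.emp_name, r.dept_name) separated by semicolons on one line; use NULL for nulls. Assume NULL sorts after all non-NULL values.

Joins associate left-to-right: employees LEFT JOIN mapping on dept_id gives 5 intermediate row(s).
Then LEFT JOIN `departments r` on grp_id: each of those 5 rows is kept; rows whose q.grp_id has no match in r get NULL for r's columns.

(3, Vik, NULL); (4, Liam, NULL); (4, Omar, NULL); (6, Frank, NULL); (7, Eve, NULL)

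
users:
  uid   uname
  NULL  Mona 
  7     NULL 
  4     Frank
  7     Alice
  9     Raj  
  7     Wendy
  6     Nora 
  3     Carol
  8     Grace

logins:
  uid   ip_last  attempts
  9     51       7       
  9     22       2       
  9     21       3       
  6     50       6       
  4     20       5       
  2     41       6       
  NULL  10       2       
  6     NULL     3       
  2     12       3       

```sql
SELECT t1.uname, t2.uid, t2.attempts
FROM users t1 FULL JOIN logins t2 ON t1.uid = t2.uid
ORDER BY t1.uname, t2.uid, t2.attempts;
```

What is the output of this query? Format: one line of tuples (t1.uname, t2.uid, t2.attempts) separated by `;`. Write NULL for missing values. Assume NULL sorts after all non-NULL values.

(Alice, NULL, NULL); (Carol, NULL, NULL); (Frank, 4, 5); (Grace, NULL, NULL); (Mona, NULL, NULL); (Nora, 6, 3); (Nora, 6, 6); (Raj, 9, 2); (Raj, 9, 3); (Raj, 9, 7); (Wendy, NULL, NULL); (NULL, 2, 3); (NULL, 2, 6); (NULL, NULL, 2); (NULL, NULL, NULL)

FULL OUTER JOIN keeps every row from both sides; unmatched rows get NULL for the other side's columns.
Matching on t1.uid = t2.uid. A NULL in a compared column never satisfies the condition.
Matched pairs: 6; unmatched t1 rows kept: 6; unmatched t2 rows kept: 3.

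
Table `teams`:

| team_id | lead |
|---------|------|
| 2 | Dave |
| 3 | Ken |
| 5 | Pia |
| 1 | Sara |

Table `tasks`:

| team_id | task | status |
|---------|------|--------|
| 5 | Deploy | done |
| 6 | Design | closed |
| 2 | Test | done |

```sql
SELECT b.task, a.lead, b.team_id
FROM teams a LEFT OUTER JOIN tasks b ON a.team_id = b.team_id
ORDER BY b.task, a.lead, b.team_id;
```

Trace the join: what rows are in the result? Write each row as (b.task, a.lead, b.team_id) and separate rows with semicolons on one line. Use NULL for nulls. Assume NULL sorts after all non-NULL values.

(Deploy, Pia, 5); (Test, Dave, 2); (NULL, Ken, NULL); (NULL, Sara, NULL)

LEFT JOIN keeps every row from `teams`; unmatched rows get NULL for `tasks`'s columns.
Matching on a.team_id = b.team_id.
Matched pairs: 2; unmatched a rows kept: 2.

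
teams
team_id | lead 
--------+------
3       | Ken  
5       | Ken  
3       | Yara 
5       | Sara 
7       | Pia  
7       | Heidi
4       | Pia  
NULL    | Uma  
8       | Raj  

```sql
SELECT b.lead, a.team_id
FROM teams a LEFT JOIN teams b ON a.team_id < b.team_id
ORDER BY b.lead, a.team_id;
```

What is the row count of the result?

27

LEFT JOIN keeps every row from `teams a`; unmatched rows get NULL for `teams b`'s columns.
Matching on a.team_id < b.team_id. A NULL in a compared column never satisfies the condition.
- team_id=3: 6 matching b row(s), so 6 row(s) emitted.
- team_id=5: 3 matching b row(s), so 3 row(s) emitted.
- team_id=3: 6 matching b row(s), so 6 row(s) emitted.
- team_id=5: 3 matching b row(s), so 3 row(s) emitted.
- team_id=7: 1 matching b row(s), so 1 row(s) emitted.
- team_id=7: 1 matching b row(s), so 1 row(s) emitted.
- team_id=4: 5 matching b row(s), so 5 row(s) emitted.
- team_id=NULL: no b row matches, row kept with b columns NULL.
- team_id=8: no b row matches, row kept with b columns NULL.
Total: 25 matched + 2 padded = 27 rows.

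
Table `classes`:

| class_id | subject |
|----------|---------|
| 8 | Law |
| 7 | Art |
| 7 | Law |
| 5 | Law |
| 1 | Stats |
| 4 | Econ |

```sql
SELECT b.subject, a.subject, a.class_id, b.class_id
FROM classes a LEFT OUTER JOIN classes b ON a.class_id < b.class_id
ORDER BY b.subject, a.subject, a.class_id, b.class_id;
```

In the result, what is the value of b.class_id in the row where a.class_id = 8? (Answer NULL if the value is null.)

LEFT JOIN keeps every row from `classes a`; unmatched rows get NULL for `classes b`'s columns.
Matching on a.class_id < b.class_id.
- a[0] class_id=8 → no match; kept with NULLs on the b side.
- a[1] class_id=7 → 1 match(es) in b → 1 row(s).
- a[2] class_id=7 → 1 match(es) in b → 1 row(s).
- a[3] class_id=5 → 3 match(es) in b → 3 row(s).
- a[4] class_id=1 → 5 match(es) in b → 5 row(s).
- a[5] class_id=4 → 4 match(es) in b → 4 row(s).

NULL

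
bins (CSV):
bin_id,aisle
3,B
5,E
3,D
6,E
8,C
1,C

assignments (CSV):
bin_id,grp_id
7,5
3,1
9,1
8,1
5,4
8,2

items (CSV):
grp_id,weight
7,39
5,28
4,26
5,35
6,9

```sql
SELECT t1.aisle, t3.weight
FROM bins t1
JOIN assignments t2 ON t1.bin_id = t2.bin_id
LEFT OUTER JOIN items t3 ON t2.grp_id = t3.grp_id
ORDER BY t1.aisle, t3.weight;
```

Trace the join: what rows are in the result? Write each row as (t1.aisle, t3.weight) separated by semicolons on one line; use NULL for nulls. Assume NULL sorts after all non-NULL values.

Evaluate left to right. First `bins t1 INNER JOIN assignments t2` on bin_id: 5 row(s).
Then LEFT JOIN `items t3` on grp_id: each of those 5 rows is kept; rows whose t2.grp_id has no match in t3 get NULL for t3's columns.

(B, NULL); (C, NULL); (C, NULL); (D, NULL); (E, 26)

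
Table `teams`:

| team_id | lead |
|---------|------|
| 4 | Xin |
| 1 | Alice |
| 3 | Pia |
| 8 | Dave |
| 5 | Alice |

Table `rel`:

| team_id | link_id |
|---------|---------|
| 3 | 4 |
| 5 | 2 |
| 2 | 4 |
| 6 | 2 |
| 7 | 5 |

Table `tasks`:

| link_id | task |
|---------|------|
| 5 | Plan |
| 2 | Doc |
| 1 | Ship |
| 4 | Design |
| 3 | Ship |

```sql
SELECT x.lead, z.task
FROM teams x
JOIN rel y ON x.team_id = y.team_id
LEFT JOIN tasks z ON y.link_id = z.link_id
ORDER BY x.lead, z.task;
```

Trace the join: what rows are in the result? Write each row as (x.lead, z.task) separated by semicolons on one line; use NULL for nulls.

(Alice, Doc); (Pia, Design)

Evaluate left to right. First `teams x INNER JOIN rel y` on team_id: 2 row(s).
Then LEFT JOIN `tasks z` on link_id: each of those 2 rows is kept; rows whose y.link_id has no match in z get NULL for z's columns.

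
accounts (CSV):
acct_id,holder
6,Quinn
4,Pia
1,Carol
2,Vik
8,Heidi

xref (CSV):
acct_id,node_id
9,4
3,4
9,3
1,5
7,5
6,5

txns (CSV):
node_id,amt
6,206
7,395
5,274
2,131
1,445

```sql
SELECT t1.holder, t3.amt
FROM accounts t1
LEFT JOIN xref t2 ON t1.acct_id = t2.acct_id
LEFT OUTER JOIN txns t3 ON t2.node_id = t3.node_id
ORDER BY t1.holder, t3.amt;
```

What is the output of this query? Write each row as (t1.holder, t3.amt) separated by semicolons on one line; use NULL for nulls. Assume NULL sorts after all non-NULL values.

(Carol, 274); (Heidi, NULL); (Pia, NULL); (Quinn, 274); (Vik, NULL)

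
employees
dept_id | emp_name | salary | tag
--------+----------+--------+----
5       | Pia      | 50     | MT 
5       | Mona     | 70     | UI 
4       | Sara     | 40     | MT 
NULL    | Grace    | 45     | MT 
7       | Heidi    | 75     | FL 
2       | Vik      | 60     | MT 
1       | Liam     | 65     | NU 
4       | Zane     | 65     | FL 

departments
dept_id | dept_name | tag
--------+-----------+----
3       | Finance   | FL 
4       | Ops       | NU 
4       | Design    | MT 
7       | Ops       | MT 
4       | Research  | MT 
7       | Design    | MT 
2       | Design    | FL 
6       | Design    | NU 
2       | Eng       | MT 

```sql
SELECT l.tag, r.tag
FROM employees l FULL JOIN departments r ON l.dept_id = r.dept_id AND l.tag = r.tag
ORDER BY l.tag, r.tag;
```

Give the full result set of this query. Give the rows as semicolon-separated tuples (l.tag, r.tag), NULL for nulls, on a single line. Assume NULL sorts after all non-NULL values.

FULL OUTER JOIN keeps every row from both sides; unmatched rows get NULL for the other side's columns.
Matching on l.dept_id = r.dept_id AND l.tag = r.tag. A NULL in a compared column never satisfies the condition.
Matched pairs: 3; unmatched l rows kept: 6; unmatched r rows kept: 6.

(FL, NULL); (FL, NULL); (MT, MT); (MT, MT); (MT, MT); (MT, NULL); (MT, NULL); (NU, NULL); (UI, NULL); (NULL, FL); (NULL, FL); (NULL, MT); (NULL, MT); (NULL, NU); (NULL, NU)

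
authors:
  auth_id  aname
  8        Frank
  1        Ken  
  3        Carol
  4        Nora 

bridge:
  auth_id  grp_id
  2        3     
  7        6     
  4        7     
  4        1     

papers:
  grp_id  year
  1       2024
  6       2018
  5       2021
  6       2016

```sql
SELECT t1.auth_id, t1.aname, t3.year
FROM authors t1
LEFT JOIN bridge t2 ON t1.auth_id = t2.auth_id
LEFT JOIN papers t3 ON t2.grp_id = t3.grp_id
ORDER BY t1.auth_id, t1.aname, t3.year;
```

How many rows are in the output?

5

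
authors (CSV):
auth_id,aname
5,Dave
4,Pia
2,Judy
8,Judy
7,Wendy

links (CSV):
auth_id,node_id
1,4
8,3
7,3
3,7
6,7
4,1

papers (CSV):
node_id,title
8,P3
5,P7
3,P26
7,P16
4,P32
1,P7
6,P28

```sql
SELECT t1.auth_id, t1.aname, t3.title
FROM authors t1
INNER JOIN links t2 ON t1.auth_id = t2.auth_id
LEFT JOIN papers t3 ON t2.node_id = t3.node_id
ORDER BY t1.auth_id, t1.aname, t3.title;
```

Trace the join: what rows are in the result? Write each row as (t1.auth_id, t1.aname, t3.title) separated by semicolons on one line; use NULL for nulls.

(4, Pia, P7); (7, Wendy, P26); (8, Judy, P26)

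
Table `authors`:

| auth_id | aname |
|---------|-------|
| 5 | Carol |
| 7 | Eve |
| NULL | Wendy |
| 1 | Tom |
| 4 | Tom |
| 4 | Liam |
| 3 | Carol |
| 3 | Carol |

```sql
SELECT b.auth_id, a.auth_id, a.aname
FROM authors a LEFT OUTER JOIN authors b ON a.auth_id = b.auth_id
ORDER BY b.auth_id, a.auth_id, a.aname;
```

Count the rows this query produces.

LEFT JOIN keeps every row from `authors a`; unmatched rows get NULL for `authors b`'s columns.
Matching on a.auth_id = b.auth_id. A NULL in a compared column never satisfies the condition.
- a row (auth_id=5): matches 1 b row(s) → 1 output row(s).
- a row (auth_id=7): matches 1 b row(s) → 1 output row(s).
- a row (auth_id=NULL): no match → kept, b columns NULL.
- a row (auth_id=1): matches 1 b row(s) → 1 output row(s).
- a row (auth_id=4): matches 2 b row(s) → 2 output row(s).
- a row (auth_id=4): matches 2 b row(s) → 2 output row(s).
- a row (auth_id=3): matches 2 b row(s) → 2 output row(s).
- a row (auth_id=3): matches 2 b row(s) → 2 output row(s).
Total: 11 matched + 1 padded = 12 rows.

12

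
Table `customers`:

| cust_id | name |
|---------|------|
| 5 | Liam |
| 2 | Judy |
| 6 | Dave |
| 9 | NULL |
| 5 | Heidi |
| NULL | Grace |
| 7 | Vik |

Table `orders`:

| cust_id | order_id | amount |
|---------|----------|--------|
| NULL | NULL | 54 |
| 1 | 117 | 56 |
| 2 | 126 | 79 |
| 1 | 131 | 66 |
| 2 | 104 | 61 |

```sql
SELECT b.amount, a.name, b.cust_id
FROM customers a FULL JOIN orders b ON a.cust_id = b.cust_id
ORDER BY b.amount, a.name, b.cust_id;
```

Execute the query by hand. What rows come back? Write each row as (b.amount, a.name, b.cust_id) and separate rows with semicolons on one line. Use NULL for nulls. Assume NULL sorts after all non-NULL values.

(54, NULL, NULL); (56, NULL, 1); (61, Judy, 2); (66, NULL, 1); (79, Judy, 2); (NULL, Dave, NULL); (NULL, Grace, NULL); (NULL, Heidi, NULL); (NULL, Liam, NULL); (NULL, Vik, NULL); (NULL, NULL, NULL)

FULL OUTER JOIN keeps every row from both sides; unmatched rows get NULL for the other side's columns.
Matching on a.cust_id = b.cust_id. A NULL in a compared column never satisfies the condition.
- cust_id=5: no b row matches, row kept with b columns NULL.
- cust_id=2: 2 matching b row(s), so 2 row(s) emitted.
- cust_id=6: no b row matches, row kept with b columns NULL.
- cust_id=9: no b row matches, row kept with b columns NULL.
- cust_id=5: no b row matches, row kept with b columns NULL.
- cust_id=NULL: no b row matches, row kept with b columns NULL.
- cust_id=7: no b row matches, row kept with b columns NULL.
- plus 3 unmatched b row(s), each kept with NULL a columns.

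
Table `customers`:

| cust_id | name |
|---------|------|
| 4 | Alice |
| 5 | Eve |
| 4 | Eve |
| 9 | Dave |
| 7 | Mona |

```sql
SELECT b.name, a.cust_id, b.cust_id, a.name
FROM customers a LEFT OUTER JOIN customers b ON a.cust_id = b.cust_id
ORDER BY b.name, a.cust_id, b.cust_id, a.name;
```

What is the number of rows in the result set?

7

LEFT JOIN keeps every row from `customers a`; unmatched rows get NULL for `customers b`'s columns.
Matching on a.cust_id = b.cust_id.
- cust_id=4: 2 matching b row(s), so 2 row(s) emitted.
- cust_id=5: 1 matching b row(s), so 1 row(s) emitted.
- cust_id=4: 2 matching b row(s), so 2 row(s) emitted.
- cust_id=9: 1 matching b row(s), so 1 row(s) emitted.
- cust_id=7: 1 matching b row(s), so 1 row(s) emitted.
Total: 7 rows.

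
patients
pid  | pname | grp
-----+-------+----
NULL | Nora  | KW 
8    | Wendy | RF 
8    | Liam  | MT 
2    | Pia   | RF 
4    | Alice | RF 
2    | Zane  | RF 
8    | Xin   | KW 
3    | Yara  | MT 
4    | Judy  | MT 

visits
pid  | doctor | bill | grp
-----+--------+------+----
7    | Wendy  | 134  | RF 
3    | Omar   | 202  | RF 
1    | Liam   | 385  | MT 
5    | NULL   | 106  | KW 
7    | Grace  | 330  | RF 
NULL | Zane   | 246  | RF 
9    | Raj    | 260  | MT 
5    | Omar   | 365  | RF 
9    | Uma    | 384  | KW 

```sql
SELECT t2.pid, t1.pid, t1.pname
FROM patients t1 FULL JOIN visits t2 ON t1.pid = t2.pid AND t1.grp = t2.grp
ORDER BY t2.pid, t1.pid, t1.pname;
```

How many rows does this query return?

FULL OUTER JOIN keeps every row from both sides; unmatched rows get NULL for the other side's columns.
Matching on t1.pid = t2.pid AND t1.grp = t2.grp. A NULL in a compared column never satisfies the condition.
- t1 row (pid=NULL, grp=KW): no match → kept, t2 columns NULL.
- t1 row (pid=8, grp=RF): no match → kept, t2 columns NULL.
- t1 row (pid=8, grp=MT): no match → kept, t2 columns NULL.
- t1 row (pid=2, grp=RF): no match → kept, t2 columns NULL.
- t1 row (pid=4, grp=RF): no match → kept, t2 columns NULL.
- t1 row (pid=2, grp=RF): no match → kept, t2 columns NULL.
- t1 row (pid=8, grp=KW): no match → kept, t2 columns NULL.
- t1 row (pid=3, grp=MT): no match → kept, t2 columns NULL.
- t1 row (pid=4, grp=MT): no match → kept, t2 columns NULL.
- plus 9 unmatched t2 row(s), each kept with NULL t1 columns.
Total: 0 matched + 18 padded = 18 rows.

18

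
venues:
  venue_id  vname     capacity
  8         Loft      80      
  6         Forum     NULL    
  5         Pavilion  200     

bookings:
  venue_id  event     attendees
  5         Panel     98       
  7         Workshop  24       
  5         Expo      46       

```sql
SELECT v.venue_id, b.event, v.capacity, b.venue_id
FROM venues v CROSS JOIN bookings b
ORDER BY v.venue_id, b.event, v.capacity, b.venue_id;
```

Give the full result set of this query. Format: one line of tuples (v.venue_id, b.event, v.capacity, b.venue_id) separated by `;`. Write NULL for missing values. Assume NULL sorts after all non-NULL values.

CROSS JOIN pairs every row of `venues` with every row of `bookings`: 3 × 3 = 9 rows.

(5, Expo, 200, 5); (5, Panel, 200, 5); (5, Workshop, 200, 7); (6, Expo, NULL, 5); (6, Panel, NULL, 5); (6, Workshop, NULL, 7); (8, Expo, 80, 5); (8, Panel, 80, 5); (8, Workshop, 80, 7)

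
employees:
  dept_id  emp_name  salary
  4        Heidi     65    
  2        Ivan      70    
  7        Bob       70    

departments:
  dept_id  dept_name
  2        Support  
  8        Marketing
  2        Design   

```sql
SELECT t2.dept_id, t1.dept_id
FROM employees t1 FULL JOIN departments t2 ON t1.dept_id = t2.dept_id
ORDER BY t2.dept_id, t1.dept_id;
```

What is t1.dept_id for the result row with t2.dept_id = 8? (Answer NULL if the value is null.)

FULL OUTER JOIN keeps every row from both sides; unmatched rows get NULL for the other side's columns.
Matching on t1.dept_id = t2.dept_id.
Matched pairs: 2; unmatched t1 rows kept: 2; unmatched t2 rows kept: 1.

NULL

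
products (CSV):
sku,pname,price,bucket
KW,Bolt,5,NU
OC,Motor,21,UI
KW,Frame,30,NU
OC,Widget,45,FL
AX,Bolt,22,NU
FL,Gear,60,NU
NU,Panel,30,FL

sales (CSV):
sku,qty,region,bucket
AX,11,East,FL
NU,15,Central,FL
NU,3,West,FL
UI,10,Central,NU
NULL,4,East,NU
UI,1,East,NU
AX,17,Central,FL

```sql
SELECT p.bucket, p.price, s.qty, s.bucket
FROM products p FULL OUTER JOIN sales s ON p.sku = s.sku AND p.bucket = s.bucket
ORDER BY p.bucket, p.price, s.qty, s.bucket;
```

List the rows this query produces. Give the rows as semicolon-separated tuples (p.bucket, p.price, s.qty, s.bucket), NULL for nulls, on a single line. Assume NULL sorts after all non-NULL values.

(FL, 30, 3, FL); (FL, 30, 15, FL); (FL, 45, NULL, NULL); (NU, 5, NULL, NULL); (NU, 22, NULL, NULL); (NU, 30, NULL, NULL); (NU, 60, NULL, NULL); (UI, 21, NULL, NULL); (NULL, NULL, 1, NU); (NULL, NULL, 4, NU); (NULL, NULL, 10, NU); (NULL, NULL, 11, FL); (NULL, NULL, 17, FL)

FULL OUTER JOIN keeps every row from both sides; unmatched rows get NULL for the other side's columns.
Matching on p.sku = s.sku AND p.bucket = s.bucket. A NULL in a compared column never satisfies the condition.
Matched pairs: 2; unmatched p rows kept: 6; unmatched s rows kept: 5.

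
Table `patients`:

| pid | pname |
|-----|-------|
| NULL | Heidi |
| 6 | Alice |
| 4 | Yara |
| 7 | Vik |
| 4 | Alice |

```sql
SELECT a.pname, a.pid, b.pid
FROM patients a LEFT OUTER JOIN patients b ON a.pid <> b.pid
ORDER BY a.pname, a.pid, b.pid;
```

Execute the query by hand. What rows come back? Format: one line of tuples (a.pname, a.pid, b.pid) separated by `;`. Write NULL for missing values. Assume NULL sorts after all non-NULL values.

(Alice, 4, 6); (Alice, 4, 7); (Alice, 6, 4); (Alice, 6, 4); (Alice, 6, 7); (Heidi, NULL, NULL); (Vik, 7, 4); (Vik, 7, 4); (Vik, 7, 6); (Yara, 4, 6); (Yara, 4, 7)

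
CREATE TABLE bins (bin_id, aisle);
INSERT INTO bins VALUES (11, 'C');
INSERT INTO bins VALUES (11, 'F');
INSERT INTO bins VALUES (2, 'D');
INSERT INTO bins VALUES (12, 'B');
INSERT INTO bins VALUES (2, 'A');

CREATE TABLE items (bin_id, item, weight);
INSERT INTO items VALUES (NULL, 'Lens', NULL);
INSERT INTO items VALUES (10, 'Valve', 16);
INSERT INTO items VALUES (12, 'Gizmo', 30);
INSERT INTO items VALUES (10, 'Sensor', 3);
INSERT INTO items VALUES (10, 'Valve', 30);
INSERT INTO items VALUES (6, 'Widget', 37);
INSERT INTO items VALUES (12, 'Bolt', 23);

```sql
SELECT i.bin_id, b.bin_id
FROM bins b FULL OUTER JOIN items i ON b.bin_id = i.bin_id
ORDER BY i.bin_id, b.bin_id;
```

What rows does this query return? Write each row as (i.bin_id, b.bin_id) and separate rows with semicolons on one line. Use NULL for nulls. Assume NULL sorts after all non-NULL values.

(6, NULL); (10, NULL); (10, NULL); (10, NULL); (12, 12); (12, 12); (NULL, 2); (NULL, 2); (NULL, 11); (NULL, 11); (NULL, NULL)

FULL OUTER JOIN keeps every row from both sides; unmatched rows get NULL for the other side's columns.
Matching on b.bin_id = i.bin_id. A NULL in a compared column never satisfies the condition.
- bin_id=11: no i row matches, row kept with i columns NULL.
- bin_id=11: no i row matches, row kept with i columns NULL.
- bin_id=2: no i row matches, row kept with i columns NULL.
- bin_id=12: 2 matching i row(s), so 2 row(s) emitted.
- bin_id=2: no i row matches, row kept with i columns NULL.
- plus 5 unmatched i row(s), each kept with NULL b columns.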